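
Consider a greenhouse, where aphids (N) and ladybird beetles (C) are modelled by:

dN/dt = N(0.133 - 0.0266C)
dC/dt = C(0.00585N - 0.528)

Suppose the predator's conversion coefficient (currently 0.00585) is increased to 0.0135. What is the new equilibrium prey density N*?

N* ≈ 39.1

At the interior fixed point, setting dC/dt = 0 with C > 0 fixes N* = (predator death rate)/(NC coefficient) — independent of the other coefficients.
With the change, N* = 0.528/0.0135 = 39.1; it falls from 90.3.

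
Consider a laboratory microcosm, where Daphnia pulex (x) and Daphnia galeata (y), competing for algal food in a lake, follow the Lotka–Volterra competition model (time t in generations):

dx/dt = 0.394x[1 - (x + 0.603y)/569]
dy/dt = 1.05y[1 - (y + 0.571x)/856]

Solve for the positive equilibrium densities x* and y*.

Setting both brackets to zero gives the nullclines x + 0.603y = 569 and 0.571x + y = 856.
Substituting y = 856 - 0.571x into the first: x(1 - 0.603·0.571) = 569 - 0.603·856.
So x* = 52.8/0.656 = 80.6, and then y* = 856 - 0.571·80.6 = 810.

x* ≈ 80.6, y* ≈ 810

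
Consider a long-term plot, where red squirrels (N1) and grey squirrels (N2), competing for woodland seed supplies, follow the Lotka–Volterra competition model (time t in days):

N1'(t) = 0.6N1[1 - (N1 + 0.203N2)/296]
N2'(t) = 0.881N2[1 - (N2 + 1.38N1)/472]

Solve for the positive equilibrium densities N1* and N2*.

N1* ≈ 278, N2* ≈ 88.2

Setting both brackets to zero gives the nullclines N1 + 0.203N2 = 296 and 1.38N1 + N2 = 472.
Substituting N2 = 472 - 1.38N1 into the first: N1(1 - 0.203·1.38) = 296 - 0.203·472.
So N1* = 200/0.72 = 278, and then N2* = 472 - 1.38·278 = 88.2.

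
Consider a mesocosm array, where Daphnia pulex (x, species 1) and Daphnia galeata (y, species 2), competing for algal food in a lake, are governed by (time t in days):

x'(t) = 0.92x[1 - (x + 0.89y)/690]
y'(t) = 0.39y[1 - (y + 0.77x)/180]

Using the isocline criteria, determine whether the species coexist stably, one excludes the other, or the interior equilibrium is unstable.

species 1 excludes species 2

Compare the nullcline intercepts: K1/α12 = 690/0.89 = 775 > K2 = 180; K2/α21 = 180/0.77 = 234 < K1 = 690.
Since the inequalities point opposite ways, species 1 can invade but species 2 cannot.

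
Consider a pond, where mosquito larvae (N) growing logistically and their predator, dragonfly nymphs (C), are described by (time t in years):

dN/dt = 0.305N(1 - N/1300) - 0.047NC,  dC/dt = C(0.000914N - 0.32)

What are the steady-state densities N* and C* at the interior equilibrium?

From dC/dt = 0 with C > 0: 0.000914N* = 0.32, so N* = 350.
Substitute into dN/dt = 0: 0.305(1 - 350/1300) = 0.047C*.
The bracket is 0.731, giving C* = 0.223/0.047 = 4.74.

N* ≈ 350, C* ≈ 4.74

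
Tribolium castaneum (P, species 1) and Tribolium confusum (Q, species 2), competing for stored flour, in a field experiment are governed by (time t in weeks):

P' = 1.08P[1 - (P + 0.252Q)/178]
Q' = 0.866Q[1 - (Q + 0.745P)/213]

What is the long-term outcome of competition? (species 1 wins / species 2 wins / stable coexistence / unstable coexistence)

stable coexistence

Compare the nullcline intercepts: K1/α12 = 178/0.252 = 706 > K2 = 213; K2/α21 = 213/0.745 = 286 > K1 = 178.
Since both inequalities hold, each species can invade when rare, so the interior equilibrium is stable.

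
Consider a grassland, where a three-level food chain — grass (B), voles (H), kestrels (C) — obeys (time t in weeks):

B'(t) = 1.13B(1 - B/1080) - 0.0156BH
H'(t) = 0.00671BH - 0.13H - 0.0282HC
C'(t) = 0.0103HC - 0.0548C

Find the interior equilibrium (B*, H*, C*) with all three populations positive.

B* ≈ 1000, H* ≈ 5.32, C* ≈ 233

From dC/dt = 0: 0.0103H* = 0.0548, so H* = 5.32.
From dB/dt = 0: 1.13(1 - B*/1080) = 0.0156·5.32, giving B* = 1080·(1 - 0.0734) = 1000.
From dH/dt = 0: 0.00671·1000 - 0.13 = 0.0282C*, so C* = 6.58/0.0282 = 233.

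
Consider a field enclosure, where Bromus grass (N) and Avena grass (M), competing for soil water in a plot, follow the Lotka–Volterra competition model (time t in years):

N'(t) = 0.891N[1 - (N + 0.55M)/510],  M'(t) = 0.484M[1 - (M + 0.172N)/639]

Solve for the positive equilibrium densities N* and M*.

N* ≈ 175, M* ≈ 609

Setting both brackets to zero gives the nullclines N + 0.55M = 510 and 0.172N + M = 639.
Substituting M = 639 - 0.172N into the first: N(1 - 0.55·0.172) = 510 - 0.55·639.
So N* = 159/0.905 = 175, and then M* = 639 - 0.172·175 = 609.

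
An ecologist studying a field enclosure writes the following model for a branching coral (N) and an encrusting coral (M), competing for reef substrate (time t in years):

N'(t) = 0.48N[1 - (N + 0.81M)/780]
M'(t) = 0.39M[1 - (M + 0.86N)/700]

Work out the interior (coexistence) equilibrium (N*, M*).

Setting both brackets to zero gives the nullclines N + 0.81M = 780 and 0.86N + M = 700.
Substituting M = 700 - 0.86N into the first: N(1 - 0.81·0.86) = 780 - 0.81·700.
So N* = 213/0.303 = 702, and then M* = 700 - 0.86·702 = 96.2.

N* ≈ 702, M* ≈ 96.2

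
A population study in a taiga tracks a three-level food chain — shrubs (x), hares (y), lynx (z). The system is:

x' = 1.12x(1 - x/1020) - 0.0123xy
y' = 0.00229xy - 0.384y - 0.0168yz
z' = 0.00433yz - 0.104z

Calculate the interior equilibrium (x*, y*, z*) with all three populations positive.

From dz/dt = 0: 0.00433y* = 0.104, so y* = 24.
From dx/dt = 0: 1.12(1 - x*/1020) = 0.0123·24, giving x* = 1020·(1 - 0.264) = 751.
From dy/dt = 0: 0.00229·751 - 0.384 = 0.0168z*, so z* = 1.34/0.0168 = 79.5.

x* ≈ 751, y* ≈ 24, z* ≈ 79.5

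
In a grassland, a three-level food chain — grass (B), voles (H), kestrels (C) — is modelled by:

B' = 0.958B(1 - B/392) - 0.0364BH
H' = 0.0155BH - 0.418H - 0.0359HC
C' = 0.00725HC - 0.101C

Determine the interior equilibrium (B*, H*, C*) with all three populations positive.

B* ≈ 185, H* ≈ 13.9, C* ≈ 68

From dC/dt = 0: 0.00725H* = 0.101, so H* = 13.9.
From dB/dt = 0: 0.958(1 - B*/392) = 0.0364·13.9, giving B* = 392·(1 - 0.529) = 185.
From dH/dt = 0: 0.0155·185 - 0.418 = 0.0359C*, so C* = 2.44/0.0359 = 68.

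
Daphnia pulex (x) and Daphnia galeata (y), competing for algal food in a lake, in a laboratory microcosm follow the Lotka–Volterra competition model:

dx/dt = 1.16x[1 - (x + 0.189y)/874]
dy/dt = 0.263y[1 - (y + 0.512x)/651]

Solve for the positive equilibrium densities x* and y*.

x* ≈ 831, y* ≈ 225

Setting both brackets to zero gives the nullclines x + 0.189y = 874 and 0.512x + y = 651.
Substituting y = 651 - 0.512x into the first: x(1 - 0.189·0.512) = 874 - 0.189·651.
So x* = 751/0.903 = 831, and then y* = 651 - 0.512·831 = 225.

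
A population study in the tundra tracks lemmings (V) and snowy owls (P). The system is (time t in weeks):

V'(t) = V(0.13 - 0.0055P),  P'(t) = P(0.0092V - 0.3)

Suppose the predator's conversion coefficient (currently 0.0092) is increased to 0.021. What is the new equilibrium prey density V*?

V* ≈ 14.3

At the interior fixed point, setting dP/dt = 0 with P > 0 fixes V* = (predator death rate)/(VP coefficient) — independent of the other coefficients.
With the change, V* = 0.3/0.021 = 14.3; it falls from 32.6.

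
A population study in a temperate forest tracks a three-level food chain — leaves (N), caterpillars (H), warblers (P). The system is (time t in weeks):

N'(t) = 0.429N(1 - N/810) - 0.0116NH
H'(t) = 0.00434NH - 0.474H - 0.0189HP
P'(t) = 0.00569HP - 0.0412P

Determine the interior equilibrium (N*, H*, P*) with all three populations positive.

N* ≈ 651, H* ≈ 7.24, P* ≈ 125

From dP/dt = 0: 0.00569H* = 0.0412, so H* = 7.24.
From dN/dt = 0: 0.429(1 - N*/810) = 0.0116·7.24, giving N* = 810·(1 - 0.196) = 651.
From dH/dt = 0: 0.00434·651 - 0.474 = 0.0189P*, so P* = 2.35/0.0189 = 125.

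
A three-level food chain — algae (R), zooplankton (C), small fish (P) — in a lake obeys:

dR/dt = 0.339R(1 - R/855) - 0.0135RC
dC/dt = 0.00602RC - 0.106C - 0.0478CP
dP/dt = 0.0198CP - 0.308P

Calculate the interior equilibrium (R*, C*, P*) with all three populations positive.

From dP/dt = 0: 0.0198C* = 0.308, so C* = 15.6.
From dR/dt = 0: 0.339(1 - R*/855) = 0.0135·15.6, giving R* = 855·(1 - 0.619) = 325.
From dC/dt = 0: 0.00602·325 - 0.106 = 0.0478P*, so P* = 1.85/0.0478 = 38.8.

R* ≈ 325, C* ≈ 15.6, P* ≈ 38.8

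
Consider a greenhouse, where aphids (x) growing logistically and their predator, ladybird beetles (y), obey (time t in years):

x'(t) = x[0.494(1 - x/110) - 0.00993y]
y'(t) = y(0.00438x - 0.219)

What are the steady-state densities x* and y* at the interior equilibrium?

x* ≈ 50, y* ≈ 27.1

From dy/dt = 0 with y > 0: 0.00438x* = 0.219, so x* = 50.
Substitute into dx/dt = 0: 0.494(1 - 50/110) = 0.00993y*.
The bracket is 0.545, giving y* = 0.269/0.00993 = 27.1.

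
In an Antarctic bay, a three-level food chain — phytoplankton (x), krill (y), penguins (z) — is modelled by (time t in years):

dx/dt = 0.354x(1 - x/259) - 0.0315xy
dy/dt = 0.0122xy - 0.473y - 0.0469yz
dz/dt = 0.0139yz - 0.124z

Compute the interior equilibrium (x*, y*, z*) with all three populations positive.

From dz/dt = 0: 0.0139y* = 0.124, so y* = 8.92.
From dx/dt = 0: 0.354(1 - x*/259) = 0.0315·8.92, giving x* = 259·(1 - 0.794) = 53.4.
From dy/dt = 0: 0.0122·53.4 - 0.473 = 0.0469z*, so z* = 0.179/0.0469 = 3.81.

x* ≈ 53.4, y* ≈ 8.92, z* ≈ 3.81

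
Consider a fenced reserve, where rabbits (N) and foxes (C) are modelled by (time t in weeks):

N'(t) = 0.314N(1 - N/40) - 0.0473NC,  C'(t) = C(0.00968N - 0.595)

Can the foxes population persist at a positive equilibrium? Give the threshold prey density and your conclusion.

The predator equation gives dC/dt > 0 only when N > 0.595/0.00968 = 61.5.
Without the predator, N → K = 40. Since 40 < 61.5, the predator cannot invade.

Threshold N = 61.5; K < 61.5, so no, the predator goes extinct.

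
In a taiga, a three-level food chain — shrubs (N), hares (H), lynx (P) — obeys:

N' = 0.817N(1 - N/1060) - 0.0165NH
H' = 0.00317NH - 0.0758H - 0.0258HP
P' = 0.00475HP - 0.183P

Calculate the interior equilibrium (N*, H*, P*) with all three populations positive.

From dP/dt = 0: 0.00475H* = 0.183, so H* = 38.5.
From dN/dt = 0: 0.817(1 - N*/1060) = 0.0165·38.5, giving N* = 1060·(1 - 0.778) = 235.
From dH/dt = 0: 0.00317·235 - 0.0758 = 0.0258P*, so P* = 0.67/0.0258 = 26.

N* ≈ 235, H* ≈ 38.5, P* ≈ 26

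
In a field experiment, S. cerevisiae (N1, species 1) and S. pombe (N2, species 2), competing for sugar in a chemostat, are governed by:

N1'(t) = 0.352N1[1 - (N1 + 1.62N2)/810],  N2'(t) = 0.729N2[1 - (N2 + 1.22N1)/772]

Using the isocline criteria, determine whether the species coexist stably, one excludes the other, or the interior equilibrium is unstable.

Compare the nullcline intercepts: K1/α12 = 810/1.62 = 500 < K2 = 772; K2/α21 = 772/1.22 = 633 < K1 = 810.
Since both are reversed, neither can invade when rare; the interior point is a saddle.

unstable coexistence (outcome depends on initial conditions)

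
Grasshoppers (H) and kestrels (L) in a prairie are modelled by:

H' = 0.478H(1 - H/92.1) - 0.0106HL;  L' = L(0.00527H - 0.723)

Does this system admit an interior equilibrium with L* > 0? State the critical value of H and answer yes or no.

Threshold H = 137; K < 137, so no, the predator goes extinct.

The predator equation gives dL/dt > 0 only when H > 0.723/0.00527 = 137.
Without the predator, H → K = 92.1. Since 92.1 < 137, the predator cannot invade.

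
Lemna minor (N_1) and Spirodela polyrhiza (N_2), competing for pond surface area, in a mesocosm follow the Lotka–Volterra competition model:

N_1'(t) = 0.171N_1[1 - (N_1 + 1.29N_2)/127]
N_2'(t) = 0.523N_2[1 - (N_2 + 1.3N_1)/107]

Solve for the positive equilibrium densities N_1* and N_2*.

Setting both brackets to zero gives the nullclines N_1 + 1.29N_2 = 127 and 1.3N_1 + N_2 = 107.
Substituting N_2 = 107 - 1.3N_1 into the first: N_1(1 - 1.29·1.3) = 127 - 1.29·107.
So N_1* = -11/-0.677 = 16.3, and then N_2* = 107 - 1.3·16.3 = 85.8.

N_1* ≈ 16.3, N_2* ≈ 85.8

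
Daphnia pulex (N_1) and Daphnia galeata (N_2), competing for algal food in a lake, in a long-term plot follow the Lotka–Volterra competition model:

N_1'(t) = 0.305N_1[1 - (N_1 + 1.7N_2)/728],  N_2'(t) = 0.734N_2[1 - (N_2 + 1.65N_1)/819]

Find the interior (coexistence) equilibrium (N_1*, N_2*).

Setting both brackets to zero gives the nullclines N_1 + 1.7N_2 = 728 and 1.65N_1 + N_2 = 819.
Substituting N_2 = 819 - 1.65N_1 into the first: N_1(1 - 1.7·1.65) = 728 - 1.7·819.
So N_1* = -664/-1.8 = 368, and then N_2* = 819 - 1.65·368 = 212.

N_1* ≈ 368, N_2* ≈ 212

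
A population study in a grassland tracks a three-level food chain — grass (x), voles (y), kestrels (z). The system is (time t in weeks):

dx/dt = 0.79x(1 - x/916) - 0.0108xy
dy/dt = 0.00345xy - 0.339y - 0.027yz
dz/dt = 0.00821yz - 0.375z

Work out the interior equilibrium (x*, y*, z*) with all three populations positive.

x* ≈ 344, y* ≈ 45.7, z* ≈ 31.4

From dz/dt = 0: 0.00821y* = 0.375, so y* = 45.7.
From dx/dt = 0: 0.79(1 - x*/916) = 0.0108·45.7, giving x* = 916·(1 - 0.624) = 344.
From dy/dt = 0: 0.00345·344 - 0.339 = 0.027z*, so z* = 0.848/0.027 = 31.4.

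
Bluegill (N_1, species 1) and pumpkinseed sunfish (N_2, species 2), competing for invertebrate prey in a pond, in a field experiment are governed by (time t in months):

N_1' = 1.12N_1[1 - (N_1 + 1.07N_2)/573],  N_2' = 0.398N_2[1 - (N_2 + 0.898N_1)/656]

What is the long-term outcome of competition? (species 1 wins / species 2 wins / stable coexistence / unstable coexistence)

Compare the nullcline intercepts: K1/α12 = 573/1.07 = 536 < K2 = 656; K2/α21 = 656/0.898 = 731 > K1 = 573.
Since the inequalities point opposite ways, species 2 can invade but species 1 cannot.

species 2 excludes species 1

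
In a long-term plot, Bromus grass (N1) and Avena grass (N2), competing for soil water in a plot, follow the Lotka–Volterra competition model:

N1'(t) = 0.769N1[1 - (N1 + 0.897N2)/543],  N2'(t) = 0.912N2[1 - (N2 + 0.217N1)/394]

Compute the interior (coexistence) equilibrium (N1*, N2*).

N1* ≈ 235, N2* ≈ 343

Setting both brackets to zero gives the nullclines N1 + 0.897N2 = 543 and 0.217N1 + N2 = 394.
Substituting N2 = 394 - 0.217N1 into the first: N1(1 - 0.897·0.217) = 543 - 0.897·394.
So N1* = 190/0.805 = 235, and then N2* = 394 - 0.217·235 = 343.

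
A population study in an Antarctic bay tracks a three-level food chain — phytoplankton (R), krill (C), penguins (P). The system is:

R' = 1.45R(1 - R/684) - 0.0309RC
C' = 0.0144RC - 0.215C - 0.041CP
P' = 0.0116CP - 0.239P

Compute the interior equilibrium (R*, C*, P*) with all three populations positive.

From dP/dt = 0: 0.0116C* = 0.239, so C* = 20.6.
From dR/dt = 0: 1.45(1 - R*/684) = 0.0309·20.6, giving R* = 684·(1 - 0.439) = 384.
From dC/dt = 0: 0.0144·384 - 0.215 = 0.041P*, so P* = 5.31/0.041 = 130.

R* ≈ 384, C* ≈ 20.6, P* ≈ 130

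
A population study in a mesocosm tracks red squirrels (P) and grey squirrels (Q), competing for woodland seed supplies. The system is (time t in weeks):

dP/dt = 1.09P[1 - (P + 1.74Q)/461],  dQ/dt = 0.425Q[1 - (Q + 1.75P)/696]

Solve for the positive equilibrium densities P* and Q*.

Setting both brackets to zero gives the nullclines P + 1.74Q = 461 and 1.75P + Q = 696.
Substituting Q = 696 - 1.75P into the first: P(1 - 1.74·1.75) = 461 - 1.74·696.
So P* = -750/-2.04 = 367, and then Q* = 696 - 1.75·367 = 54.2.

P* ≈ 367, Q* ≈ 54.2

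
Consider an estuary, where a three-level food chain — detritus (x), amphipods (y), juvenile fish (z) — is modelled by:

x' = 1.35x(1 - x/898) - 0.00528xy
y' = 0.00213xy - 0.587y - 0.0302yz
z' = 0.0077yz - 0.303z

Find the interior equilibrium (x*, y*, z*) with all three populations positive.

x* ≈ 760, y* ≈ 39.4, z* ≈ 34.2

From dz/dt = 0: 0.0077y* = 0.303, so y* = 39.4.
From dx/dt = 0: 1.35(1 - x*/898) = 0.00528·39.4, giving x* = 898·(1 - 0.154) = 760.
From dy/dt = 0: 0.00213·760 - 0.587 = 0.0302z*, so z* = 1.03/0.0302 = 34.2.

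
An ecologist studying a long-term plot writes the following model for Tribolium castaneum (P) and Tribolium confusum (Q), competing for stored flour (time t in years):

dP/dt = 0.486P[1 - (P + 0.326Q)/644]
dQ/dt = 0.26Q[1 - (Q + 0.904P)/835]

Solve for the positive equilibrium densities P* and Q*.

P* ≈ 527, Q* ≈ 358

Setting both brackets to zero gives the nullclines P + 0.326Q = 644 and 0.904P + Q = 835.
Substituting Q = 835 - 0.904P into the first: P(1 - 0.326·0.904) = 644 - 0.326·835.
So P* = 372/0.705 = 527, and then Q* = 835 - 0.904·527 = 358.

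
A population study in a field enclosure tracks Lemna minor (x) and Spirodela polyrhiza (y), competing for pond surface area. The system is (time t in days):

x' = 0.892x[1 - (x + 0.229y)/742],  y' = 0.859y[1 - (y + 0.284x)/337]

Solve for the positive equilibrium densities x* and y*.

Setting both brackets to zero gives the nullclines x + 0.229y = 742 and 0.284x + y = 337.
Substituting y = 337 - 0.284x into the first: x(1 - 0.229·0.284) = 742 - 0.229·337.
So x* = 665/0.935 = 711, and then y* = 337 - 0.284·711 = 135.

x* ≈ 711, y* ≈ 135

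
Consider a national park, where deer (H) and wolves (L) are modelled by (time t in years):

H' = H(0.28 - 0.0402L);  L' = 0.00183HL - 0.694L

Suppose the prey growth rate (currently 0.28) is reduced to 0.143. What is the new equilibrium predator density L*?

L* ≈ 3.56

At the interior fixed point, setting dH/dt = 0 with H > 0 fixes L* = (prey growth rate)/(HL coefficient) — independent of the other coefficients.
With the change, L* = 0.143/0.0402 = 3.56; it falls from 6.97.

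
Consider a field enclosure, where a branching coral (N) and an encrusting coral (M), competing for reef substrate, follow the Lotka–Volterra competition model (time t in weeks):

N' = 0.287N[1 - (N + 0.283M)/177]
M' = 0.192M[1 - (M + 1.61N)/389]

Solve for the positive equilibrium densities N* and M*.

N* ≈ 123, M* ≈ 191

Setting both brackets to zero gives the nullclines N + 0.283M = 177 and 1.61N + M = 389.
Substituting M = 389 - 1.61N into the first: N(1 - 0.283·1.61) = 177 - 0.283·389.
So N* = 66.9/0.544 = 123, and then M* = 389 - 1.61·123 = 191.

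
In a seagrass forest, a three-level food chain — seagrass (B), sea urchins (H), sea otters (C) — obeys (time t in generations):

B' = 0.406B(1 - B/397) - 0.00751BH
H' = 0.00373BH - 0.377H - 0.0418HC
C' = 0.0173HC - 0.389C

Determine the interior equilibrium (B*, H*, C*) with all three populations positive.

B* ≈ 232, H* ≈ 22.5, C* ≈ 11.7

From dC/dt = 0: 0.0173H* = 0.389, so H* = 22.5.
From dB/dt = 0: 0.406(1 - B*/397) = 0.00751·22.5, giving B* = 397·(1 - 0.416) = 232.
From dH/dt = 0: 0.00373·232 - 0.377 = 0.0418C*, so C* = 0.488/0.0418 = 11.7.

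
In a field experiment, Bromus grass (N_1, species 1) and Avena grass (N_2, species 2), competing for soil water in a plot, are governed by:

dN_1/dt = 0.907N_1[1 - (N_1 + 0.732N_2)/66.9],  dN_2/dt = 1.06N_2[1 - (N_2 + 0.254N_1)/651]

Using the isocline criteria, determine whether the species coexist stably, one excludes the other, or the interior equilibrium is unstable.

Compare the nullcline intercepts: K1/α12 = 66.9/0.732 = 91.4 < K2 = 651; K2/α21 = 651/0.254 = 2560 > K1 = 66.9.
Since the inequalities point opposite ways, species 2 can invade but species 1 cannot.

species 2 excludes species 1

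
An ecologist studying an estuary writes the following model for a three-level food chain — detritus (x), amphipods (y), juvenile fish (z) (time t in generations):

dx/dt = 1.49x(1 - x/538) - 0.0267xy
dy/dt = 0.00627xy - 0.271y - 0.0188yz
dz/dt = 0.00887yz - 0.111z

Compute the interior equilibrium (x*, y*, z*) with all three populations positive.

x* ≈ 417, y* ≈ 12.5, z* ≈ 125

From dz/dt = 0: 0.00887y* = 0.111, so y* = 12.5.
From dx/dt = 0: 1.49(1 - x*/538) = 0.0267·12.5, giving x* = 538·(1 - 0.224) = 417.
From dy/dt = 0: 0.00627·417 - 0.271 = 0.0188z*, so z* = 2.35/0.0188 = 125.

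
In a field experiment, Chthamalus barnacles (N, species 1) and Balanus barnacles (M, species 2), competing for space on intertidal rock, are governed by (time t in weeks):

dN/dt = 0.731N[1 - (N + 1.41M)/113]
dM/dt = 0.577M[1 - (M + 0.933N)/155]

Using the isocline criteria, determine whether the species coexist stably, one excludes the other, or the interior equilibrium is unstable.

species 2 excludes species 1

Compare the nullcline intercepts: K1/α12 = 113/1.41 = 80.1 < K2 = 155; K2/α21 = 155/0.933 = 166 > K1 = 113.
Since the inequalities point opposite ways, species 2 can invade but species 1 cannot.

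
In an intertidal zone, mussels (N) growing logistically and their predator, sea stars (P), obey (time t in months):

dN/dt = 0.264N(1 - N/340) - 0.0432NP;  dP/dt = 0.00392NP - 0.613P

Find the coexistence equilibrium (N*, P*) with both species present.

N* ≈ 156, P* ≈ 3.3

From dP/dt = 0 with P > 0: 0.00392N* = 0.613, so N* = 156.
Substitute into dN/dt = 0: 0.264(1 - 156/340) = 0.0432P*.
The bracket is 0.54, giving P* = 0.143/0.0432 = 3.3.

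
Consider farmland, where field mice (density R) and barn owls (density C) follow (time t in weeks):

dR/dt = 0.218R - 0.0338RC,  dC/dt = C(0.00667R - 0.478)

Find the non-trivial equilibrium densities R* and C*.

R* ≈ 71.7, C* ≈ 6.45

Set dC/dt = 0 with C > 0: 0.00667R - 0.478 = 0, so R* = 0.478/0.00667 = 71.7.
Set dR/dt = 0 with R > 0: 0.218 - 0.0338C = 0, so C* = 0.218/0.0338 = 6.45.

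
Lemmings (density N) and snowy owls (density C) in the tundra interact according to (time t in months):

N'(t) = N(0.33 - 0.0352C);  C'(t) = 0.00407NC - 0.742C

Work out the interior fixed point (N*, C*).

N* ≈ 182, C* ≈ 9.38

Set dC/dt = 0 with C > 0: 0.00407N - 0.742 = 0, so N* = 0.742/0.00407 = 182.
Set dN/dt = 0 with N > 0: 0.33 - 0.0352C = 0, so C* = 0.33/0.0352 = 9.38.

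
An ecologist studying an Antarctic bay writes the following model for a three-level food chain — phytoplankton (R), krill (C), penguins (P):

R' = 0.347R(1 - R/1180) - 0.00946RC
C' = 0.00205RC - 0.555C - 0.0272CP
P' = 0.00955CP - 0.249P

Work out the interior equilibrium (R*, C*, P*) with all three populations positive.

From dP/dt = 0: 0.00955C* = 0.249, so C* = 26.1.
From dR/dt = 0: 0.347(1 - R*/1180) = 0.00946·26.1, giving R* = 1180·(1 - 0.711) = 341.
From dC/dt = 0: 0.00205·341 - 0.555 = 0.0272P*, so P* = 0.145/0.0272 = 5.31.

R* ≈ 341, C* ≈ 26.1, P* ≈ 5.31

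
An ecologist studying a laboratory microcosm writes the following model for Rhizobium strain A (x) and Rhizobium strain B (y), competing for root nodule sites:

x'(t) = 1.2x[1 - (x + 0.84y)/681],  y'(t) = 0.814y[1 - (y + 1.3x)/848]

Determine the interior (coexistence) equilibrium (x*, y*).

x* ≈ 340, y* ≈ 405

Setting both brackets to zero gives the nullclines x + 0.84y = 681 and 1.3x + y = 848.
Substituting y = 848 - 1.3x into the first: x(1 - 0.84·1.3) = 681 - 0.84·848.
So x* = -31.3/-0.092 = 340, and then y* = 848 - 1.3·340 = 405.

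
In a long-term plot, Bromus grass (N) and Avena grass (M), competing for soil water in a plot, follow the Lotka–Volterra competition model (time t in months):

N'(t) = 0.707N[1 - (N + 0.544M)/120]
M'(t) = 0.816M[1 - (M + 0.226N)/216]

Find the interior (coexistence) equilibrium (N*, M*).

Setting both brackets to zero gives the nullclines N + 0.544M = 120 and 0.226N + M = 216.
Substituting M = 216 - 0.226N into the first: N(1 - 0.544·0.226) = 120 - 0.544·216.
So N* = 2.5/0.877 = 2.85, and then M* = 216 - 0.226·2.85 = 215.

N* ≈ 2.85, M* ≈ 215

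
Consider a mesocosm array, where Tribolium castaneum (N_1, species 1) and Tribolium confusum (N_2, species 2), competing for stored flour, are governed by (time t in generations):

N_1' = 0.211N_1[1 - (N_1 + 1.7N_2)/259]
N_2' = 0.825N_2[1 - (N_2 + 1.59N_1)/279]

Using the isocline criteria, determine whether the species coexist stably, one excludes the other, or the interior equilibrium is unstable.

Compare the nullcline intercepts: K1/α12 = 259/1.7 = 152 < K2 = 279; K2/α21 = 279/1.59 = 175 < K1 = 259.
Since both are reversed, neither can invade when rare; the interior point is a saddle.

unstable coexistence (outcome depends on initial conditions)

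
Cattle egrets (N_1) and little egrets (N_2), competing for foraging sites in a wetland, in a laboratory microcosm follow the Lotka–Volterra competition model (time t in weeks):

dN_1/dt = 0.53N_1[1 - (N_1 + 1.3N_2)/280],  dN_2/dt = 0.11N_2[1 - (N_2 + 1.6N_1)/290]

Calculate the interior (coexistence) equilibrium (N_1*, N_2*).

N_1* ≈ 89.8, N_2* ≈ 146

Setting both brackets to zero gives the nullclines N_1 + 1.3N_2 = 280 and 1.6N_1 + N_2 = 290.
Substituting N_2 = 290 - 1.6N_1 into the first: N_1(1 - 1.3·1.6) = 280 - 1.3·290.
So N_1* = -97/-1.08 = 89.8, and then N_2* = 290 - 1.6·89.8 = 146.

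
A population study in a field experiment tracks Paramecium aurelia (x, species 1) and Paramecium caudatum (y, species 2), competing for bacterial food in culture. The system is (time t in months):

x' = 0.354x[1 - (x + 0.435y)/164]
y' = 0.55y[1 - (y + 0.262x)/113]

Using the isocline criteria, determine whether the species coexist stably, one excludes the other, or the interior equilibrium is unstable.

stable coexistence

Compare the nullcline intercepts: K1/α12 = 164/0.435 = 377 > K2 = 113; K2/α21 = 113/0.262 = 431 > K1 = 164.
Since both inequalities hold, each species can invade when rare, so the interior equilibrium is stable.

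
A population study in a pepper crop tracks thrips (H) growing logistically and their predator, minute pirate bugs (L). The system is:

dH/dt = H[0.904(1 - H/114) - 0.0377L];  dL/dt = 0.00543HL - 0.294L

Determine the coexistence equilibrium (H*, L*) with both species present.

From dL/dt = 0 with L > 0: 0.00543H* = 0.294, so H* = 54.1.
Substitute into dH/dt = 0: 0.904(1 - 54.1/114) = 0.0377L*.
The bracket is 0.525, giving L* = 0.475/0.0377 = 12.6.

H* ≈ 54.1, L* ≈ 12.6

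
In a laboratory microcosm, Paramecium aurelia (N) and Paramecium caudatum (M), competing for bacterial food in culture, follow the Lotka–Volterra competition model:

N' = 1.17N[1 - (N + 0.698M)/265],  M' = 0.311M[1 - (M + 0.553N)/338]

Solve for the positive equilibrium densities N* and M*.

Setting both brackets to zero gives the nullclines N + 0.698M = 265 and 0.553N + M = 338.
Substituting M = 338 - 0.553N into the first: N(1 - 0.698·0.553) = 265 - 0.698·338.
So N* = 29.1/0.614 = 47.4, and then M* = 338 - 0.553·47.4 = 312.

N* ≈ 47.4, M* ≈ 312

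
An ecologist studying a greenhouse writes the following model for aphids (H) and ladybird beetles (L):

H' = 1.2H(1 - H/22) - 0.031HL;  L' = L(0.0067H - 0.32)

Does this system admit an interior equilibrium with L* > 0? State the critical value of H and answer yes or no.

The predator equation gives dL/dt > 0 only when H > 0.32/0.0067 = 47.8.
Without the predator, H → K = 22. Since 22 < 47.8, the predator cannot invade.

Threshold H = 47.8; K < 47.8, so no, the predator goes extinct.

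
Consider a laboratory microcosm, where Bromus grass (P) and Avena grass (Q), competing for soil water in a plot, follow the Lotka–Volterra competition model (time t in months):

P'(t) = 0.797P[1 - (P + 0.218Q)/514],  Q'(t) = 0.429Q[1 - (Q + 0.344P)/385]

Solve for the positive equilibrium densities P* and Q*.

Setting both brackets to zero gives the nullclines P + 0.218Q = 514 and 0.344P + Q = 385.
Substituting Q = 385 - 0.344P into the first: P(1 - 0.218·0.344) = 514 - 0.218·385.
So P* = 430/0.925 = 465, and then Q* = 385 - 0.344·465 = 225.

P* ≈ 465, Q* ≈ 225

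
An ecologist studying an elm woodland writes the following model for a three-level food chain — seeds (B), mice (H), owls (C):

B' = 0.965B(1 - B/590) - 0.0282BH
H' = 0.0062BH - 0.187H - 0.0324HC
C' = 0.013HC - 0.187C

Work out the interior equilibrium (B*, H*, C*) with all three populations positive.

From dC/dt = 0: 0.013H* = 0.187, so H* = 14.4.
From dB/dt = 0: 0.965(1 - B*/590) = 0.0282·14.4, giving B* = 590·(1 - 0.42) = 342.
From dH/dt = 0: 0.0062·342 - 0.187 = 0.0324C*, so C* = 1.93/0.0324 = 59.7.

B* ≈ 342, H* ≈ 14.4, C* ≈ 59.7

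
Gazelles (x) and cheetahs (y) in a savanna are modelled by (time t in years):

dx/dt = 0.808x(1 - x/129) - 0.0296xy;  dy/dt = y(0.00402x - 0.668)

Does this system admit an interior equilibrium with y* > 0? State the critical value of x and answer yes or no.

The predator equation gives dy/dt > 0 only when x > 0.668/0.00402 = 166.
Without the predator, x → K = 129. Since 129 < 166, the predator cannot invade.

Threshold x = 166; K < 166, so no, the predator goes extinct.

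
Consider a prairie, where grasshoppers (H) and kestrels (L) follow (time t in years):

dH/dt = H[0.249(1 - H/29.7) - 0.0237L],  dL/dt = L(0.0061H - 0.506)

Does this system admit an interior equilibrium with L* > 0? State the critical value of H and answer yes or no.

The predator equation gives dL/dt > 0 only when H > 0.506/0.0061 = 83.
Without the predator, H → K = 29.7. Since 29.7 < 83, the predator cannot invade.

Threshold H = 83; K < 83, so no, the predator goes extinct.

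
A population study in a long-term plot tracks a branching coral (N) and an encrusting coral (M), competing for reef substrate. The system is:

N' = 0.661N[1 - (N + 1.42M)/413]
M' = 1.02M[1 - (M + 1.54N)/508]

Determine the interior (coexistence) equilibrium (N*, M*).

Setting both brackets to zero gives the nullclines N + 1.42M = 413 and 1.54N + M = 508.
Substituting M = 508 - 1.54N into the first: N(1 - 1.42·1.54) = 413 - 1.42·508.
So N* = -308/-1.19 = 260, and then M* = 508 - 1.54·260 = 108.

N* ≈ 260, M* ≈ 108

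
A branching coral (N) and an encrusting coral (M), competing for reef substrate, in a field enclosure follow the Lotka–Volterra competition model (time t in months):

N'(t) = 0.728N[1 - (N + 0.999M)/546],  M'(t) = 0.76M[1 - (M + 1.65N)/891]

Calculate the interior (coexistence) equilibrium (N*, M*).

Setting both brackets to zero gives the nullclines N + 0.999M = 546 and 1.65N + M = 891.
Substituting M = 891 - 1.65N into the first: N(1 - 0.999·1.65) = 546 - 0.999·891.
So N* = -344/-0.648 = 531, and then M* = 891 - 1.65·531 = 15.3.

N* ≈ 531, M* ≈ 15.3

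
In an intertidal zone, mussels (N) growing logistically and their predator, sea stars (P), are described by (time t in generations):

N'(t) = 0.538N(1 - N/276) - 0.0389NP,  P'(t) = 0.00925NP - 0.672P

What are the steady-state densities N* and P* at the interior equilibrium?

From dP/dt = 0 with P > 0: 0.00925N* = 0.672, so N* = 72.6.
Substitute into dN/dt = 0: 0.538(1 - 72.6/276) = 0.0389P*.
The bracket is 0.737, giving P* = 0.396/0.0389 = 10.2.

N* ≈ 72.6, P* ≈ 10.2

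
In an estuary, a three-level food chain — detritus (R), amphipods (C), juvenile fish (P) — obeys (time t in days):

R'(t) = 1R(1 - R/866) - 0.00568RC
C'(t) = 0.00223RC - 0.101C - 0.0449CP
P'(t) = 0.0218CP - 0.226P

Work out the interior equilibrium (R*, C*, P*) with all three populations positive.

From dP/dt = 0: 0.0218C* = 0.226, so C* = 10.4.
From dR/dt = 0: 1(1 - R*/866) = 0.00568·10.4, giving R* = 866·(1 - 0.0589) = 815.
From dC/dt = 0: 0.00223·815 - 0.101 = 0.0449P*, so P* = 1.72/0.0449 = 38.2.

R* ≈ 815, C* ≈ 10.4, P* ≈ 38.2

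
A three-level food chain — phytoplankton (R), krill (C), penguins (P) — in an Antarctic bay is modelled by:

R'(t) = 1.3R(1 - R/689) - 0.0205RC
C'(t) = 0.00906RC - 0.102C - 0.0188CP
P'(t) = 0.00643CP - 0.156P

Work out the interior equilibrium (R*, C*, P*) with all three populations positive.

R* ≈ 425, C* ≈ 24.3, P* ≈ 200

From dP/dt = 0: 0.00643C* = 0.156, so C* = 24.3.
From dR/dt = 0: 1.3(1 - R*/689) = 0.0205·24.3, giving R* = 689·(1 - 0.383) = 425.
From dC/dt = 0: 0.00906·425 - 0.102 = 0.0188P*, so P* = 3.75/0.0188 = 200.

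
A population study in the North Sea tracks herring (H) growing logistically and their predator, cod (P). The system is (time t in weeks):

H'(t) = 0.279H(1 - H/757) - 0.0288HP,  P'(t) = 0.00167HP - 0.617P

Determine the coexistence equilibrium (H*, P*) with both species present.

H* ≈ 369, P* ≈ 4.96

From dP/dt = 0 with P > 0: 0.00167H* = 0.617, so H* = 369.
Substitute into dH/dt = 0: 0.279(1 - 369/757) = 0.0288P*.
The bracket is 0.512, giving P* = 0.143/0.0288 = 4.96.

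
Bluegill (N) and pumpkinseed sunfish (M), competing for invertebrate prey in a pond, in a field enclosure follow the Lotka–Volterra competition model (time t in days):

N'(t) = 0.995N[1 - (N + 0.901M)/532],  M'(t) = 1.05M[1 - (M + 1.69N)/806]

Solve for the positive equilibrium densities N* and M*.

N* ≈ 372, M* ≈ 178

Setting both brackets to zero gives the nullclines N + 0.901M = 532 and 1.69N + M = 806.
Substituting M = 806 - 1.69N into the first: N(1 - 0.901·1.69) = 532 - 0.901·806.
So N* = -194/-0.523 = 372, and then M* = 806 - 1.69·372 = 178.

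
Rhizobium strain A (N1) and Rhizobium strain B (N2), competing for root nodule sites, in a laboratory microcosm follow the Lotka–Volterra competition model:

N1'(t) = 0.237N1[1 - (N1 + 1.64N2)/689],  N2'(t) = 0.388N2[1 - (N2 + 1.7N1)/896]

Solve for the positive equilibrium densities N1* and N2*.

N1* ≈ 436, N2* ≈ 154

Setting both brackets to zero gives the nullclines N1 + 1.64N2 = 689 and 1.7N1 + N2 = 896.
Substituting N2 = 896 - 1.7N1 into the first: N1(1 - 1.64·1.7) = 689 - 1.64·896.
So N1* = -780/-1.79 = 436, and then N2* = 896 - 1.7·436 = 154.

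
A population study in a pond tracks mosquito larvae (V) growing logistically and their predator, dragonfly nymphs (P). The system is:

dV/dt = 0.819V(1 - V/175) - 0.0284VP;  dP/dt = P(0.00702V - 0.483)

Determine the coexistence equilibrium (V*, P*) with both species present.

V* ≈ 68.8, P* ≈ 17.5

From dP/dt = 0 with P > 0: 0.00702V* = 0.483, so V* = 68.8.
Substitute into dV/dt = 0: 0.819(1 - 68.8/175) = 0.0284P*.
The bracket is 0.607, giving P* = 0.497/0.0284 = 17.5.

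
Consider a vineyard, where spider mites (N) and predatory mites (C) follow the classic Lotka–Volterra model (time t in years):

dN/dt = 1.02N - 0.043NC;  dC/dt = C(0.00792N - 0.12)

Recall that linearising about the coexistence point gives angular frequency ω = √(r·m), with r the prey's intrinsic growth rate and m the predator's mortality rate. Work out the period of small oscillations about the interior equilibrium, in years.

T ≈ 18 years

Here r = 1.02 and m = 0.12, so r·m = 0.122.
ω = √0.122 = 0.35 per year, hence T = 2π/ω ≈ 18 years.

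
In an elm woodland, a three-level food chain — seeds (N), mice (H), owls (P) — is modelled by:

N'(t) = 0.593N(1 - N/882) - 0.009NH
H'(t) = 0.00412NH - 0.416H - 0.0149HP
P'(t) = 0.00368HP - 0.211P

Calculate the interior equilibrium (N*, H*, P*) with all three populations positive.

N* ≈ 114, H* ≈ 57.3, P* ≈ 3.73

From dP/dt = 0: 0.00368H* = 0.211, so H* = 57.3.
From dN/dt = 0: 0.593(1 - N*/882) = 0.009·57.3, giving N* = 882·(1 - 0.87) = 114.
From dH/dt = 0: 0.00412·114 - 0.416 = 0.0149P*, so P* = 0.0556/0.0149 = 3.73.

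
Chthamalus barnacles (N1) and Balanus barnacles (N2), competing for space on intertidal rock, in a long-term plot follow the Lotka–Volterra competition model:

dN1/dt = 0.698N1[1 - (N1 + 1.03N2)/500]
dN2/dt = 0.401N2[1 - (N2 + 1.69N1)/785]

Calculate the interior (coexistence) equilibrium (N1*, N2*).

Setting both brackets to zero gives the nullclines N1 + 1.03N2 = 500 and 1.69N1 + N2 = 785.
Substituting N2 = 785 - 1.69N1 into the first: N1(1 - 1.03·1.69) = 500 - 1.03·785.
So N1* = -309/-0.741 = 417, and then N2* = 785 - 1.69·417 = 81.

N1* ≈ 417, N2* ≈ 81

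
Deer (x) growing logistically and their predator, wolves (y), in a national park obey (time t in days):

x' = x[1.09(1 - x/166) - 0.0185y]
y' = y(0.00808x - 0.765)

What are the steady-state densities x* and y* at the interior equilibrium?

From dy/dt = 0 with y > 0: 0.00808x* = 0.765, so x* = 94.7.
Substitute into dx/dt = 0: 1.09(1 - 94.7/166) = 0.0185y*.
The bracket is 0.43, giving y* = 0.468/0.0185 = 25.3.

x* ≈ 94.7, y* ≈ 25.3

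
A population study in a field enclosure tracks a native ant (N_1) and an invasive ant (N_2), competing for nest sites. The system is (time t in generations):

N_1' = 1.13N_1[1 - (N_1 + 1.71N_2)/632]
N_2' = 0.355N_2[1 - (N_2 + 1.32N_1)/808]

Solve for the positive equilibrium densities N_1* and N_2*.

N_1* ≈ 596, N_2* ≈ 20.9

Setting both brackets to zero gives the nullclines N_1 + 1.71N_2 = 632 and 1.32N_1 + N_2 = 808.
Substituting N_2 = 808 - 1.32N_1 into the first: N_1(1 - 1.71·1.32) = 632 - 1.71·808.
So N_1* = -750/-1.26 = 596, and then N_2* = 808 - 1.32·596 = 20.9.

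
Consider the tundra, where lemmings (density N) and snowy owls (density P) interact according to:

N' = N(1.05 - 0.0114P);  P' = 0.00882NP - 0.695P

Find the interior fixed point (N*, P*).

N* ≈ 78.8, P* ≈ 92.1

Set dP/dt = 0 with P > 0: 0.00882N - 0.695 = 0, so N* = 0.695/0.00882 = 78.8.
Set dN/dt = 0 with N > 0: 1.05 - 0.0114P = 0, so P* = 1.05/0.0114 = 92.1.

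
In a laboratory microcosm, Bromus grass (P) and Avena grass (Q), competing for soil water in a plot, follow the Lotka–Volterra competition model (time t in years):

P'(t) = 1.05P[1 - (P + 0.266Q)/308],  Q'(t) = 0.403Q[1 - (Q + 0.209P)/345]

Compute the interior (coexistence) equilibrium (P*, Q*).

P* ≈ 229, Q* ≈ 297

Setting both brackets to zero gives the nullclines P + 0.266Q = 308 and 0.209P + Q = 345.
Substituting Q = 345 - 0.209P into the first: P(1 - 0.266·0.209) = 308 - 0.266·345.
So P* = 216/0.944 = 229, and then Q* = 345 - 0.209·229 = 297.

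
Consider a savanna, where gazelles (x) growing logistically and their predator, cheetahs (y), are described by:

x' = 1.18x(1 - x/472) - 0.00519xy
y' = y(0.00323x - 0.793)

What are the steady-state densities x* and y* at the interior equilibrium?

From dy/dt = 0 with y > 0: 0.00323x* = 0.793, so x* = 246.
Substitute into dx/dt = 0: 1.18(1 - 246/472) = 0.00519y*.
The bracket is 0.48, giving y* = 0.566/0.00519 = 109.

x* ≈ 246, y* ≈ 109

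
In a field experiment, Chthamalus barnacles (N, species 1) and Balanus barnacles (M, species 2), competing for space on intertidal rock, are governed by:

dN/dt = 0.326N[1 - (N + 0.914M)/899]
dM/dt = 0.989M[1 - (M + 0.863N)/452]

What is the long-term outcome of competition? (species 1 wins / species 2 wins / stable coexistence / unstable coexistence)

Compare the nullcline intercepts: K1/α12 = 899/0.914 = 984 > K2 = 452; K2/α21 = 452/0.863 = 524 < K1 = 899.
Since the inequalities point opposite ways, species 1 can invade but species 2 cannot.

species 1 excludes species 2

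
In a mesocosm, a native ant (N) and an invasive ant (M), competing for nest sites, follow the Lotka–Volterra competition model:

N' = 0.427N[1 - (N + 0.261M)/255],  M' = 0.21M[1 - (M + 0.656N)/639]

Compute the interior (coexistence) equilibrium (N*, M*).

Setting both brackets to zero gives the nullclines N + 0.261M = 255 and 0.656N + M = 639.
Substituting M = 639 - 0.656N into the first: N(1 - 0.261·0.656) = 255 - 0.261·639.
So N* = 88.2/0.829 = 106, and then M* = 639 - 0.656·106 = 569.

N* ≈ 106, M* ≈ 569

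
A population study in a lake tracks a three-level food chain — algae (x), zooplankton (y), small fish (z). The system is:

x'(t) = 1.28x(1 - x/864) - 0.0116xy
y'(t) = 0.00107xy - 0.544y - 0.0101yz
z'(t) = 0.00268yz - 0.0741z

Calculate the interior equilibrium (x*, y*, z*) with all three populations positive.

From dz/dt = 0: 0.00268y* = 0.0741, so y* = 27.6.
From dx/dt = 0: 1.28(1 - x*/864) = 0.0116·27.6, giving x* = 864·(1 - 0.251) = 648.
From dy/dt = 0: 0.00107·648 - 0.544 = 0.0101z*, so z* = 0.149/0.0101 = 14.7.

x* ≈ 648, y* ≈ 27.6, z* ≈ 14.7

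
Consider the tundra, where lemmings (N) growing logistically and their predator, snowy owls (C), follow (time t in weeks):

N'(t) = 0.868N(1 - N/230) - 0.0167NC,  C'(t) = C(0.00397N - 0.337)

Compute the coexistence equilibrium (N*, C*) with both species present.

N* ≈ 84.9, C* ≈ 32.8

From dC/dt = 0 with C > 0: 0.00397N* = 0.337, so N* = 84.9.
Substitute into dN/dt = 0: 0.868(1 - 84.9/230) = 0.0167C*.
The bracket is 0.631, giving C* = 0.548/0.0167 = 32.8.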